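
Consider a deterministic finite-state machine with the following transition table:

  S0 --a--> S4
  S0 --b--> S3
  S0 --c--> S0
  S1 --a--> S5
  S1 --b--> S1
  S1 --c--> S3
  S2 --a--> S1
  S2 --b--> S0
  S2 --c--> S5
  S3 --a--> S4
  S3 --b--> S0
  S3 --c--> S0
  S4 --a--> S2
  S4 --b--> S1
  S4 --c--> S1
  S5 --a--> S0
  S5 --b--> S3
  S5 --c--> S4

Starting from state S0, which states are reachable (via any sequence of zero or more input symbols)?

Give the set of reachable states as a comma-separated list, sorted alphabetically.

BFS from S0:
  visit S0: S0--a-->S4 (new), S0--b-->S3 (new), S0--c-->S0 (seen)
  visit S4: S4--a-->S2 (new), S4--b-->S1 (new), S4--c-->S1 (seen)
  visit S3: S3--a-->S4 (seen), S3--b-->S0 (seen), S3--c-->S0 (seen)
  visit S2: S2--a-->S1 (seen), S2--b-->S0 (seen), S2--c-->S5 (new)
  visit S1: S1--a-->S5 (seen), S1--b-->S1 (seen), S1--c-->S3 (seen)
  visit S5: S5--a-->S0 (seen), S5--b-->S3 (seen), S5--c-->S4 (seen)

Answer: S0, S1, S2, S3, S4, S5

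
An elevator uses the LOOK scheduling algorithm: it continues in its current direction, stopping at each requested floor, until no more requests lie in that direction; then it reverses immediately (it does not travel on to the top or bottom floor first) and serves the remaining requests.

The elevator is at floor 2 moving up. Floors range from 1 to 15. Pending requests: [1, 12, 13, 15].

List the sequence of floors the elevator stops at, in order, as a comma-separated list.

Answer: 12, 13, 15, 1

Derivation:
Current: 2, moving UP
Serve above first (ascending): [12, 13, 15]
Then reverse, serve below (descending): [1]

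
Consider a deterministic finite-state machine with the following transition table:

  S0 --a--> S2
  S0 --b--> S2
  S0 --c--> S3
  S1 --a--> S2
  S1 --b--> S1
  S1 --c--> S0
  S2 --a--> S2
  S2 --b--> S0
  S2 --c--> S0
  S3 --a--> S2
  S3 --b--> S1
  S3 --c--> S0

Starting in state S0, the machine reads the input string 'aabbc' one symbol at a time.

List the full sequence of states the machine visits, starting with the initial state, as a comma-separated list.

Start: S0
  read 'a': S0 --a--> S2
  read 'a': S2 --a--> S2
  read 'b': S2 --b--> S0
  read 'b': S0 --b--> S2
  read 'c': S2 --c--> S0

Answer: S0, S2, S2, S0, S2, S0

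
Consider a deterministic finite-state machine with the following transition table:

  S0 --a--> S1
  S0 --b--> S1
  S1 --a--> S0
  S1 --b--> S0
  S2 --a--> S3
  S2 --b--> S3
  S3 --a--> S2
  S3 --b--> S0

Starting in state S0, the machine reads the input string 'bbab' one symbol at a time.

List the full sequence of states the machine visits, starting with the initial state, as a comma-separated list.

Answer: S0, S1, S0, S1, S0

Derivation:
Start: S0
  read 'b': S0 --b--> S1
  read 'b': S1 --b--> S0
  read 'a': S0 --a--> S1
  read 'b': S1 --b--> S0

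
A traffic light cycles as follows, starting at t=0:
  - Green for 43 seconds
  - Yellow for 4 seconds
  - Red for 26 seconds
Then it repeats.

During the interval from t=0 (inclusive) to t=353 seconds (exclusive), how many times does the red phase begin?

Cycle = 43+4+26 = 73s
red phase starts at t = k*73 + 47 for k=0,1,2,...
Need k*73+47 < 353 → k < 4.192
k ∈ {0, ..., 4} → 5 starts

Answer: 5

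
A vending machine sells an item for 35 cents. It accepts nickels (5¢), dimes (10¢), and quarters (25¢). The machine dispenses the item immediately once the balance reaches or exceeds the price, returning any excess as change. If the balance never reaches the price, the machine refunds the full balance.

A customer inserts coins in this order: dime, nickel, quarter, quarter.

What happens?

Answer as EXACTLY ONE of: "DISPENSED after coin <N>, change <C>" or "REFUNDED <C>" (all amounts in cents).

Answer: DISPENSED after coin 3, change 5

Derivation:
Price: 35¢
Coin 1 (dime, 10¢): balance = 10¢
Coin 2 (nickel, 5¢): balance = 15¢
Coin 3 (quarter, 25¢): balance = 40¢
  → balance >= price → DISPENSE, change = 40 - 35 = 5¢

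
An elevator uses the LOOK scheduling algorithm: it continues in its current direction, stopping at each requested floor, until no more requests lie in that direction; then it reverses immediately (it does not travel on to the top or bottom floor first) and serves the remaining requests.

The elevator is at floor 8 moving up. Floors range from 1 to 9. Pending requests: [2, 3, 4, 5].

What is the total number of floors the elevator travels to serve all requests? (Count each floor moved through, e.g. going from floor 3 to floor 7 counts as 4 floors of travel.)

Answer: 6

Derivation:
Start at floor 8 moving up, LOOK stop order: [5, 4, 3, 2]
  8 → 5: |5-8| = 3, total = 3
  5 → 4: |4-5| = 1, total = 4
  4 → 3: |3-4| = 1, total = 5
  3 → 2: |2-3| = 1, total = 6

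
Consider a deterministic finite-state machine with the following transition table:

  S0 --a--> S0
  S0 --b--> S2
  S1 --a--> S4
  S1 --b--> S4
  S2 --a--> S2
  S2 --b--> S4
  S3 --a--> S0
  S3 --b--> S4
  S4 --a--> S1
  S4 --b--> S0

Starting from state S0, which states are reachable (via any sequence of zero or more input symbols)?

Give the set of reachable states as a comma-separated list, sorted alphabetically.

BFS from S0:
  visit S0: S0--a-->S0 (seen), S0--b-->S2 (new)
  visit S2: S2--a-->S2 (seen), S2--b-->S4 (new)
  visit S4: S4--a-->S1 (new), S4--b-->S0 (seen)
  visit S1: S1--a-->S4 (seen), S1--b-->S4 (seen)

Answer: S0, S1, S2, S4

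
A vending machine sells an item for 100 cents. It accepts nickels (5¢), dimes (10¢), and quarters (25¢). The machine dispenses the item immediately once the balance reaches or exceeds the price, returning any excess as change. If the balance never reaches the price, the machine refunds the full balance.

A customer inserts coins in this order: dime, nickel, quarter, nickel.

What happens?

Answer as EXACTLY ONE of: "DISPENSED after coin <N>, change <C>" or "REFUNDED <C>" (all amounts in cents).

Answer: REFUNDED 45

Derivation:
Price: 100¢
Coin 1 (dime, 10¢): balance = 10¢
Coin 2 (nickel, 5¢): balance = 15¢
Coin 3 (quarter, 25¢): balance = 40¢
Coin 4 (nickel, 5¢): balance = 45¢
All coins inserted, balance 45¢ < price 100¢ → REFUND 45¢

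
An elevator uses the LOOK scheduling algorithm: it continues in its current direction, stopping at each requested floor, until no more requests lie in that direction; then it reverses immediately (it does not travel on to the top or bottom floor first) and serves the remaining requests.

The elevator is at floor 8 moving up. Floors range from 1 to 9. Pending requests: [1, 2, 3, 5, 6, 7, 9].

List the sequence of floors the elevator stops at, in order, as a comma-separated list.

Current: 8, moving UP
Serve above first (ascending): [9]
Then reverse, serve below (descending): [7, 6, 5, 3, 2, 1]

Answer: 9, 7, 6, 5, 3, 2, 1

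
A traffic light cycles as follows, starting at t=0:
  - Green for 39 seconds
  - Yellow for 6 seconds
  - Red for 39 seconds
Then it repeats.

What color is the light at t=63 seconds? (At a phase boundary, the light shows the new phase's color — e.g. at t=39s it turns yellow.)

Cycle length = 39 + 6 + 39 = 84s
t = 63, phase_t = 63 mod 84 = 63
63 >= 45 → RED

Answer: red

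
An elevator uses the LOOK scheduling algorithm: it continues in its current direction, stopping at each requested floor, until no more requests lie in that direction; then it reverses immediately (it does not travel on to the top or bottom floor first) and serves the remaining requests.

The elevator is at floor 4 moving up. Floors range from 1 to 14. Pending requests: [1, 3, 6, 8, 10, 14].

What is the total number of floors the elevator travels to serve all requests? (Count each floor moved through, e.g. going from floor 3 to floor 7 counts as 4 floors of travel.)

Answer: 23

Derivation:
Start at floor 4 moving up, LOOK stop order: [6, 8, 10, 14, 3, 1]
  4 → 6: |6-4| = 2, total = 2
  6 → 8: |8-6| = 2, total = 4
  8 → 10: |10-8| = 2, total = 6
  10 → 14: |14-10| = 4, total = 10
  14 → 3: |3-14| = 11, total = 21
  3 → 1: |1-3| = 2, total = 23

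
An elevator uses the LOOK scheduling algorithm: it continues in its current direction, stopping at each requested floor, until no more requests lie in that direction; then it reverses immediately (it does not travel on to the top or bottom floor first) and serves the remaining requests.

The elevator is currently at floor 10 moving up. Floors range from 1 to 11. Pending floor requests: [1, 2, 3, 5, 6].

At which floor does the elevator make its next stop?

Current floor: 10, direction: up
Requests above: []
Requests below: [1, 2, 3, 5, 6]
Moving up but no requests above → reverse; nearest below is max([1, 2, 3, 5, 6]) = 6

Answer: 6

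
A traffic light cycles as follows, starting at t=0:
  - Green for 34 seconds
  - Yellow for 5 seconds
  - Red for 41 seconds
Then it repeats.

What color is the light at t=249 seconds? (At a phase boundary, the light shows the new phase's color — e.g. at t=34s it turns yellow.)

Answer: green

Derivation:
Cycle length = 34 + 5 + 41 = 80s
t = 249, phase_t = 249 mod 80 = 9
9 < 34 (green end) → GREEN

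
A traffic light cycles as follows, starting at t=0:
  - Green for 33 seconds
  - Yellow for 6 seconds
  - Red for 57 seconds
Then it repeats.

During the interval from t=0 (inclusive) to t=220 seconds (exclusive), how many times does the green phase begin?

Answer: 3

Derivation:
Cycle = 33+6+57 = 96s
green phase starts at t = k*96 + 0 for k=0,1,2,...
Need k*96+0 < 220 → k < 2.292
k ∈ {0, ..., 2} → 3 starts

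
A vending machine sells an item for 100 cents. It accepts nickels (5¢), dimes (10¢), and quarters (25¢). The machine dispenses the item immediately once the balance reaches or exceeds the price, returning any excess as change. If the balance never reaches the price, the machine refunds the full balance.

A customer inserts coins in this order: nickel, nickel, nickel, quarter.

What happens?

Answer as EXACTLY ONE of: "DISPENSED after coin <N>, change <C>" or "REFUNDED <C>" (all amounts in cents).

Price: 100¢
Coin 1 (nickel, 5¢): balance = 5¢
Coin 2 (nickel, 5¢): balance = 10¢
Coin 3 (nickel, 5¢): balance = 15¢
Coin 4 (quarter, 25¢): balance = 40¢
All coins inserted, balance 40¢ < price 100¢ → REFUND 40¢

Answer: REFUNDED 40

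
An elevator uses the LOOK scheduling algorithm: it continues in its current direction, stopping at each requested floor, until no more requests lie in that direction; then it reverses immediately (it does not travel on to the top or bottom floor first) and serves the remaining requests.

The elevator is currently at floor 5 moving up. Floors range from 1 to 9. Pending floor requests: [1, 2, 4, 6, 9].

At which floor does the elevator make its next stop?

Current floor: 5, direction: up
Requests above: [6, 9]
Requests below: [1, 2, 4]
Moving up and requests lie above → nearest above is min([6, 9]) = 6

Answer: 6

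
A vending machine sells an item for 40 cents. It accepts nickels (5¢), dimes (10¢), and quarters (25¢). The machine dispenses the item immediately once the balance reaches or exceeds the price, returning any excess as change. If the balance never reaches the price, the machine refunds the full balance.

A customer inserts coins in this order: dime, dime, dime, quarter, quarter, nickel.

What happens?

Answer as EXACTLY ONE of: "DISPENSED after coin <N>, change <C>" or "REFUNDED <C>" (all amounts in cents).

Answer: DISPENSED after coin 4, change 15

Derivation:
Price: 40¢
Coin 1 (dime, 10¢): balance = 10¢
Coin 2 (dime, 10¢): balance = 20¢
Coin 3 (dime, 10¢): balance = 30¢
Coin 4 (quarter, 25¢): balance = 55¢
  → balance >= price → DISPENSE, change = 55 - 40 = 15¢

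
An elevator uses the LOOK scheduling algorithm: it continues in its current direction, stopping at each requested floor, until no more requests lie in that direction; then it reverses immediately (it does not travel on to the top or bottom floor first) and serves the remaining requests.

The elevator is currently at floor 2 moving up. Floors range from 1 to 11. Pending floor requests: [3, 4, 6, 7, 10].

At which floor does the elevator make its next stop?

Answer: 3

Derivation:
Current floor: 2, direction: up
Requests above: [3, 4, 6, 7, 10]
Requests below: []
Moving up and requests lie above → nearest above is min([3, 4, 6, 7, 10]) = 3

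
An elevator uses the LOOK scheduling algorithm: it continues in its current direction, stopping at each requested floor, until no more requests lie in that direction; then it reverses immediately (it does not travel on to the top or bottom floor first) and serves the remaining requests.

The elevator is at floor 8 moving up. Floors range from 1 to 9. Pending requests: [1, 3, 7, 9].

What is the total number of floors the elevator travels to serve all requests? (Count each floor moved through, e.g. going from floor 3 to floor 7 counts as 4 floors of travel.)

Start at floor 8 moving up, LOOK stop order: [9, 7, 3, 1]
  8 → 9: |9-8| = 1, total = 1
  9 → 7: |7-9| = 2, total = 3
  7 → 3: |3-7| = 4, total = 7
  3 → 1: |1-3| = 2, total = 9

Answer: 9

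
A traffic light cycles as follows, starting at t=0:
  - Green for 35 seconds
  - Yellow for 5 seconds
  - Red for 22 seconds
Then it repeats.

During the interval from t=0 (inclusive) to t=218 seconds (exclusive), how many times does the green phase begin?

Answer: 4

Derivation:
Cycle = 35+5+22 = 62s
green phase starts at t = k*62 + 0 for k=0,1,2,...
Need k*62+0 < 218 → k < 3.516
k ∈ {0, ..., 3} → 4 starts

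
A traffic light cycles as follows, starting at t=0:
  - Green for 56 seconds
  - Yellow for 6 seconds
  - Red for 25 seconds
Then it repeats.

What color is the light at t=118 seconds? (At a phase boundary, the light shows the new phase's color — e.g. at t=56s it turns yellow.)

Answer: green

Derivation:
Cycle length = 56 + 6 + 25 = 87s
t = 118, phase_t = 118 mod 87 = 31
31 < 56 (green end) → GREEN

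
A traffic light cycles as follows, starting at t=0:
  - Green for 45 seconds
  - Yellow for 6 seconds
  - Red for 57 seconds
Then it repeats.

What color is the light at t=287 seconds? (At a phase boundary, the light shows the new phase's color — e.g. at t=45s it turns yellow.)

Cycle length = 45 + 6 + 57 = 108s
t = 287, phase_t = 287 mod 108 = 71
71 >= 51 → RED

Answer: red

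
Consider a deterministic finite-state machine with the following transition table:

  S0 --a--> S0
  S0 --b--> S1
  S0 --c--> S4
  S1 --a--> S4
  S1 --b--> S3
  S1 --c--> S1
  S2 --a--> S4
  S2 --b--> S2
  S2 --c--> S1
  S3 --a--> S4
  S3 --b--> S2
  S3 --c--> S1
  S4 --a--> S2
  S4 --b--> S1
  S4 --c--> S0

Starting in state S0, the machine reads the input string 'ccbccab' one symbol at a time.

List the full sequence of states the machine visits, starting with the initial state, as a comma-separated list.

Start: S0
  read 'c': S0 --c--> S4
  read 'c': S4 --c--> S0
  read 'b': S0 --b--> S1
  read 'c': S1 --c--> S1
  read 'c': S1 --c--> S1
  read 'a': S1 --a--> S4
  read 'b': S4 --b--> S1

Answer: S0, S4, S0, S1, S1, S1, S4, S1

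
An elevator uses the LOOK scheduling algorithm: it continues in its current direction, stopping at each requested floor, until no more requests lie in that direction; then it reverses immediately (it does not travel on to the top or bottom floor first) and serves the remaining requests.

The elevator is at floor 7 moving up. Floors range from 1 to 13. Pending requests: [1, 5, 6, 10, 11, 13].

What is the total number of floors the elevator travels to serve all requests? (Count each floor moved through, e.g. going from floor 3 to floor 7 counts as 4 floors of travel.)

Start at floor 7 moving up, LOOK stop order: [10, 11, 13, 6, 5, 1]
  7 → 10: |10-7| = 3, total = 3
  10 → 11: |11-10| = 1, total = 4
  11 → 13: |13-11| = 2, total = 6
  13 → 6: |6-13| = 7, total = 13
  6 → 5: |5-6| = 1, total = 14
  5 → 1: |1-5| = 4, total = 18

Answer: 18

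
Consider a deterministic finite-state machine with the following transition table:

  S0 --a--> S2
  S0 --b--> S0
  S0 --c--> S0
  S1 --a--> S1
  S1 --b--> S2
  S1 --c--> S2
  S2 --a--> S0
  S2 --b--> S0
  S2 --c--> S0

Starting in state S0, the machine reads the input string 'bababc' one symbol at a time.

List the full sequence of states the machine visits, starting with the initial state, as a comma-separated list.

Start: S0
  read 'b': S0 --b--> S0
  read 'a': S0 --a--> S2
  read 'b': S2 --b--> S0
  read 'a': S0 --a--> S2
  read 'b': S2 --b--> S0
  read 'c': S0 --c--> S0

Answer: S0, S0, S2, S0, S2, S0, S0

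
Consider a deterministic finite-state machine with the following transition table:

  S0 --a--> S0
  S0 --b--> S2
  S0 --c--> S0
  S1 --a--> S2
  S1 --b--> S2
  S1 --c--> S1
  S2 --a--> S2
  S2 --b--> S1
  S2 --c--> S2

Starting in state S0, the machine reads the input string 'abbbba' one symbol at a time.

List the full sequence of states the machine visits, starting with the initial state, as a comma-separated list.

Start: S0
  read 'a': S0 --a--> S0
  read 'b': S0 --b--> S2
  read 'b': S2 --b--> S1
  read 'b': S1 --b--> S2
  read 'b': S2 --b--> S1
  read 'a': S1 --a--> S2

Answer: S0, S0, S2, S1, S2, S1, S2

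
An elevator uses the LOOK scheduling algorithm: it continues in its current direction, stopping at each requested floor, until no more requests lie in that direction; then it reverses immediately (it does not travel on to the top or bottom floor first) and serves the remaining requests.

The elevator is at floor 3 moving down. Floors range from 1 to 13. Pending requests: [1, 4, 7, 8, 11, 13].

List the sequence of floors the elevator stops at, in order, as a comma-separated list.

Answer: 1, 4, 7, 8, 11, 13

Derivation:
Current: 3, moving DOWN
Serve below first (descending): [1]
Then reverse, serve above (ascending): [4, 7, 8, 11, 13]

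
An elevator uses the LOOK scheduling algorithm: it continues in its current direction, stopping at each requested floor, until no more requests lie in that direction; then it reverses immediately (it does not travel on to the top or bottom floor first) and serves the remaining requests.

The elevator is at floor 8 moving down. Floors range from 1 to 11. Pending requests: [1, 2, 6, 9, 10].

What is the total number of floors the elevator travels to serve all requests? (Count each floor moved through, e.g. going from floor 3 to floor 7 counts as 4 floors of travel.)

Start at floor 8 moving down, LOOK stop order: [6, 2, 1, 9, 10]
  8 → 6: |6-8| = 2, total = 2
  6 → 2: |2-6| = 4, total = 6
  2 → 1: |1-2| = 1, total = 7
  1 → 9: |9-1| = 8, total = 15
  9 → 10: |10-9| = 1, total = 16

Answer: 16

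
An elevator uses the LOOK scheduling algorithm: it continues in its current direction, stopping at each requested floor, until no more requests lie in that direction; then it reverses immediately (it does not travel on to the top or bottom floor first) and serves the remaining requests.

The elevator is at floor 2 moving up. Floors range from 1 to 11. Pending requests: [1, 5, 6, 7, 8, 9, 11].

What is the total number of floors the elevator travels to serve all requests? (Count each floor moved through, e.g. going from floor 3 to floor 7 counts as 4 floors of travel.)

Answer: 19

Derivation:
Start at floor 2 moving up, LOOK stop order: [5, 6, 7, 8, 9, 11, 1]
  2 → 5: |5-2| = 3, total = 3
  5 → 6: |6-5| = 1, total = 4
  6 → 7: |7-6| = 1, total = 5
  7 → 8: |8-7| = 1, total = 6
  8 → 9: |9-8| = 1, total = 7
  9 → 11: |11-9| = 2, total = 9
  11 → 1: |1-11| = 10, total = 19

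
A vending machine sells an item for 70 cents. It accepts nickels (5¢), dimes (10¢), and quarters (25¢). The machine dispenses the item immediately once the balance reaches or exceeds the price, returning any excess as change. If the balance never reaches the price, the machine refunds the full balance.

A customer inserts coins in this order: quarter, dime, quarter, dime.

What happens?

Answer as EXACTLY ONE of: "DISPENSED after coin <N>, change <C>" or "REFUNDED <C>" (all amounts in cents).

Price: 70¢
Coin 1 (quarter, 25¢): balance = 25¢
Coin 2 (dime, 10¢): balance = 35¢
Coin 3 (quarter, 25¢): balance = 60¢
Coin 4 (dime, 10¢): balance = 70¢
  → balance >= price → DISPENSE, change = 70 - 70 = 0¢

Answer: DISPENSED after coin 4, change 0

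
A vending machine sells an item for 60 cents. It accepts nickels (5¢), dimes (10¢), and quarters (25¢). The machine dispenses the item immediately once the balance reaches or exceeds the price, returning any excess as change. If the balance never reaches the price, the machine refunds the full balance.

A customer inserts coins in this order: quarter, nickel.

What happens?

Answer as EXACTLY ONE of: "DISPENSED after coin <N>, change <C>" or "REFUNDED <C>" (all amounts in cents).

Answer: REFUNDED 30

Derivation:
Price: 60¢
Coin 1 (quarter, 25¢): balance = 25¢
Coin 2 (nickel, 5¢): balance = 30¢
All coins inserted, balance 30¢ < price 60¢ → REFUND 30¢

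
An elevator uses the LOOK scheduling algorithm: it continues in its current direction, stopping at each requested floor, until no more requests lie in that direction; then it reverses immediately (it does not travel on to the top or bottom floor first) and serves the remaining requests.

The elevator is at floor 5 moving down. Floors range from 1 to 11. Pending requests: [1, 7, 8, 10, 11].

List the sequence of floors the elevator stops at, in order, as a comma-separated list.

Current: 5, moving DOWN
Serve below first (descending): [1]
Then reverse, serve above (ascending): [7, 8, 10, 11]

Answer: 1, 7, 8, 10, 11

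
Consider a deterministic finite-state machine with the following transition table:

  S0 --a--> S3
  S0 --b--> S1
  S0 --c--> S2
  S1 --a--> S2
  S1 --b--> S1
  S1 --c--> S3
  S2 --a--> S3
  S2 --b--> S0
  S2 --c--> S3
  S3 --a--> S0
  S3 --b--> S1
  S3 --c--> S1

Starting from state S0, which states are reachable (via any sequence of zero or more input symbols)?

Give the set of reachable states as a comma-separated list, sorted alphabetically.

BFS from S0:
  visit S0: S0--a-->S3 (new), S0--b-->S1 (new), S0--c-->S2 (new)
  visit S3: S3--a-->S0 (seen), S3--b-->S1 (seen), S3--c-->S1 (seen)
  visit S1: S1--a-->S2 (seen), S1--b-->S1 (seen), S1--c-->S3 (seen)
  visit S2: S2--a-->S3 (seen), S2--b-->S0 (seen), S2--c-->S3 (seen)

Answer: S0, S1, S2, S3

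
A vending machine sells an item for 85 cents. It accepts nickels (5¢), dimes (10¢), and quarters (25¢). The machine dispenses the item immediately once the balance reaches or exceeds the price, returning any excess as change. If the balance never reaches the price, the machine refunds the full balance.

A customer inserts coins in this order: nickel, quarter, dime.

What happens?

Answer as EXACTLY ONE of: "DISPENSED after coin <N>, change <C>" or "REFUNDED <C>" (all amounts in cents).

Price: 85¢
Coin 1 (nickel, 5¢): balance = 5¢
Coin 2 (quarter, 25¢): balance = 30¢
Coin 3 (dime, 10¢): balance = 40¢
All coins inserted, balance 40¢ < price 85¢ → REFUND 40¢

Answer: REFUNDED 40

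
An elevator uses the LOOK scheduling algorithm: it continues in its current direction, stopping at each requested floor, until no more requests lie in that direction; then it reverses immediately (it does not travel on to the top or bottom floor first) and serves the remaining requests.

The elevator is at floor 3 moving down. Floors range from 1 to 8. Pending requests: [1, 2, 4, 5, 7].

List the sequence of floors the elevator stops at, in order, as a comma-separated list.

Answer: 2, 1, 4, 5, 7

Derivation:
Current: 3, moving DOWN
Serve below first (descending): [2, 1]
Then reverse, serve above (ascending): [4, 5, 7]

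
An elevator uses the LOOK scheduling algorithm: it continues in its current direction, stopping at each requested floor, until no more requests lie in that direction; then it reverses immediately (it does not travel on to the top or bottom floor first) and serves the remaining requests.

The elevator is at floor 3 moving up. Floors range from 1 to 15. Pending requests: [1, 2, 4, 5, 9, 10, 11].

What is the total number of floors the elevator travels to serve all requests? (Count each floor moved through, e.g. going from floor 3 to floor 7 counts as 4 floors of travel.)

Answer: 18

Derivation:
Start at floor 3 moving up, LOOK stop order: [4, 5, 9, 10, 11, 2, 1]
  3 → 4: |4-3| = 1, total = 1
  4 → 5: |5-4| = 1, total = 2
  5 → 9: |9-5| = 4, total = 6
  9 → 10: |10-9| = 1, total = 7
  10 → 11: |11-10| = 1, total = 8
  11 → 2: |2-11| = 9, total = 17
  2 → 1: |1-2| = 1, total = 18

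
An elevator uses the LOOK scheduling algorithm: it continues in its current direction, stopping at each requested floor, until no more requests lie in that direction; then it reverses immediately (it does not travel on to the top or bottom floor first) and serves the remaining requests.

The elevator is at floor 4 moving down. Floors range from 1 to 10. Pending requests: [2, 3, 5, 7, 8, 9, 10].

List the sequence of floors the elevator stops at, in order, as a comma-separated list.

Answer: 3, 2, 5, 7, 8, 9, 10

Derivation:
Current: 4, moving DOWN
Serve below first (descending): [3, 2]
Then reverse, serve above (ascending): [5, 7, 8, 9, 10]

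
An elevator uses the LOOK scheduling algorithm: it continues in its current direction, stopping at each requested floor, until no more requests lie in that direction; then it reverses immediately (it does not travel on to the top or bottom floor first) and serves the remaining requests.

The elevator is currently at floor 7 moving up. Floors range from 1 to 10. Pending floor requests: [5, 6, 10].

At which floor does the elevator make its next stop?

Current floor: 7, direction: up
Requests above: [10]
Requests below: [5, 6]
Moving up and requests lie above → nearest above is min([10]) = 10

Answer: 10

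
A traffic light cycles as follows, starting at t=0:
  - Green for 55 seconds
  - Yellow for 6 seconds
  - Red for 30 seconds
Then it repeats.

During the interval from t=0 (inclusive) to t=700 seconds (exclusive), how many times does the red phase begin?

Answer: 8

Derivation:
Cycle = 55+6+30 = 91s
red phase starts at t = k*91 + 61 for k=0,1,2,...
Need k*91+61 < 700 → k < 7.022
k ∈ {0, ..., 7} → 8 starts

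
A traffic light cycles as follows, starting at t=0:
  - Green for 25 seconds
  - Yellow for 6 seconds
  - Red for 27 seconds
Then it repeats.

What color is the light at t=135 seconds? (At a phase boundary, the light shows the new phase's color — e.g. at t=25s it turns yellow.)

Answer: green

Derivation:
Cycle length = 25 + 6 + 27 = 58s
t = 135, phase_t = 135 mod 58 = 19
19 < 25 (green end) → GREEN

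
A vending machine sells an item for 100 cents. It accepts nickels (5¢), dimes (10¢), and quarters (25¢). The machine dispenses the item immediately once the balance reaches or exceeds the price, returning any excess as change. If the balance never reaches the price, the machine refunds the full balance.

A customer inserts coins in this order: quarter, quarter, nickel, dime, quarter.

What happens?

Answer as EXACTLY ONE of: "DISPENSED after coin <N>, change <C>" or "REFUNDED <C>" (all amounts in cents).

Price: 100¢
Coin 1 (quarter, 25¢): balance = 25¢
Coin 2 (quarter, 25¢): balance = 50¢
Coin 3 (nickel, 5¢): balance = 55¢
Coin 4 (dime, 10¢): balance = 65¢
Coin 5 (quarter, 25¢): balance = 90¢
All coins inserted, balance 90¢ < price 100¢ → REFUND 90¢

Answer: REFUNDED 90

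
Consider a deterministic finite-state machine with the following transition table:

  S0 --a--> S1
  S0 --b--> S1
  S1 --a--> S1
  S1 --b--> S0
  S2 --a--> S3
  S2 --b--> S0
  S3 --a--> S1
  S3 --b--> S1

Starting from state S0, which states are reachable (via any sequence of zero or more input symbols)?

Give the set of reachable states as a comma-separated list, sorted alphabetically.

Answer: S0, S1

Derivation:
BFS from S0:
  visit S0: S0--a-->S1 (new), S0--b-->S1 (seen)
  visit S1: S1--a-->S1 (seen), S1--b-->S0 (seen)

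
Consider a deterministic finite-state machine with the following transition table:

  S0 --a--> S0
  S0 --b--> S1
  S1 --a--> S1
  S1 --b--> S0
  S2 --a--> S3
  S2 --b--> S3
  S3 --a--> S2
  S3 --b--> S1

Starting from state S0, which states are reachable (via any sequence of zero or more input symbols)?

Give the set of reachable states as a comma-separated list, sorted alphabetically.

Answer: S0, S1

Derivation:
BFS from S0:
  visit S0: S0--a-->S0 (seen), S0--b-->S1 (new)
  visit S1: S1--a-->S1 (seen), S1--b-->S0 (seen)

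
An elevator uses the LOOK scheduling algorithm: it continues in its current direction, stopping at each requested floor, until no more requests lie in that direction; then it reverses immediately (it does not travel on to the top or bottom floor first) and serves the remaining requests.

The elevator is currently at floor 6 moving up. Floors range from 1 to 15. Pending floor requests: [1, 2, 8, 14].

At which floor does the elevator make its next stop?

Current floor: 6, direction: up
Requests above: [8, 14]
Requests below: [1, 2]
Moving up and requests lie above → nearest above is min([8, 14]) = 8

Answer: 8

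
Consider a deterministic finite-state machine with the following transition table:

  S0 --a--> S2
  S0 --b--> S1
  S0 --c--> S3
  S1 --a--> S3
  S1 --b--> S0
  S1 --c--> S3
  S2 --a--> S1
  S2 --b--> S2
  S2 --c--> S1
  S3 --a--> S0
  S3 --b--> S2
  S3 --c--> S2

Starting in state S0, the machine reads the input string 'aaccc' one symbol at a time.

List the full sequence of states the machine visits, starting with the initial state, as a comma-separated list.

Start: S0
  read 'a': S0 --a--> S2
  read 'a': S2 --a--> S1
  read 'c': S1 --c--> S3
  read 'c': S3 --c--> S2
  read 'c': S2 --c--> S1

Answer: S0, S2, S1, S3, S2, S1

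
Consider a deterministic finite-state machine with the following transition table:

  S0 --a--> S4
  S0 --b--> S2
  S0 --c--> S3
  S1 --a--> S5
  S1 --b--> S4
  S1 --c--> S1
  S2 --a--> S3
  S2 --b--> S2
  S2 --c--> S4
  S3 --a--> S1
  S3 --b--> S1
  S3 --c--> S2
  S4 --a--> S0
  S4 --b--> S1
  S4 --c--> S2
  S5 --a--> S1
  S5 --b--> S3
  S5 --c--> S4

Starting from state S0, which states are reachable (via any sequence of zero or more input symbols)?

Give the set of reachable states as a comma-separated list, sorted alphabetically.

Answer: S0, S1, S2, S3, S4, S5

Derivation:
BFS from S0:
  visit S0: S0--a-->S4 (new), S0--b-->S2 (new), S0--c-->S3 (new)
  visit S4: S4--a-->S0 (seen), S4--b-->S1 (new), S4--c-->S2 (seen)
  visit S2: S2--a-->S3 (seen), S2--b-->S2 (seen), S2--c-->S4 (seen)
  visit S3: S3--a-->S1 (seen), S3--b-->S1 (seen), S3--c-->S2 (seen)
  visit S1: S1--a-->S5 (new), S1--b-->S4 (seen), S1--c-->S1 (seen)
  visit S5: S5--a-->S1 (seen), S5--b-->S3 (seen), S5--c-->S4 (seen)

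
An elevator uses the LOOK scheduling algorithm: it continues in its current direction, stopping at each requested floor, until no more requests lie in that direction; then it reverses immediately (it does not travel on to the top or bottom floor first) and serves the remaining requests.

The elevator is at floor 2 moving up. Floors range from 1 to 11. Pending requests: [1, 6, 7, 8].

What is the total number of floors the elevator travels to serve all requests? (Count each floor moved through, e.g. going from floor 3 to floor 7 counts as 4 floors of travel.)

Answer: 13

Derivation:
Start at floor 2 moving up, LOOK stop order: [6, 7, 8, 1]
  2 → 6: |6-2| = 4, total = 4
  6 → 7: |7-6| = 1, total = 5
  7 → 8: |8-7| = 1, total = 6
  8 → 1: |1-8| = 7, total = 13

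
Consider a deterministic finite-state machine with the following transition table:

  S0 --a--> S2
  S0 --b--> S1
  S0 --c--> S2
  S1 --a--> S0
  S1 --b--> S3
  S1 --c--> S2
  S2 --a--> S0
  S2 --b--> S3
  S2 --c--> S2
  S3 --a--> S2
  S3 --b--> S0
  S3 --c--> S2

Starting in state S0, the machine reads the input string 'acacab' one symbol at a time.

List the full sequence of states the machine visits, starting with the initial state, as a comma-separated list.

Answer: S0, S2, S2, S0, S2, S0, S1

Derivation:
Start: S0
  read 'a': S0 --a--> S2
  read 'c': S2 --c--> S2
  read 'a': S2 --a--> S0
  read 'c': S0 --c--> S2
  read 'a': S2 --a--> S0
  read 'b': S0 --b--> S1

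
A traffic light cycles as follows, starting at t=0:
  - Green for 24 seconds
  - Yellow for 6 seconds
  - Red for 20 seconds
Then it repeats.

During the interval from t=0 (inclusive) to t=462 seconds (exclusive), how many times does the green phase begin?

Answer: 10

Derivation:
Cycle = 24+6+20 = 50s
green phase starts at t = k*50 + 0 for k=0,1,2,...
Need k*50+0 < 462 → k < 9.240
k ∈ {0, ..., 9} → 10 starts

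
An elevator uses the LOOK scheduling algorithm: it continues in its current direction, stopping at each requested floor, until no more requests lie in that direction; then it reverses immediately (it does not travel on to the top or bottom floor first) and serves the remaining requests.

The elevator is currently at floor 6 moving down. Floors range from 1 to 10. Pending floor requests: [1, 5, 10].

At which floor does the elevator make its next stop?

Answer: 5

Derivation:
Current floor: 6, direction: down
Requests above: [10]
Requests below: [1, 5]
Moving down and requests lie below → nearest below is max([1, 5]) = 5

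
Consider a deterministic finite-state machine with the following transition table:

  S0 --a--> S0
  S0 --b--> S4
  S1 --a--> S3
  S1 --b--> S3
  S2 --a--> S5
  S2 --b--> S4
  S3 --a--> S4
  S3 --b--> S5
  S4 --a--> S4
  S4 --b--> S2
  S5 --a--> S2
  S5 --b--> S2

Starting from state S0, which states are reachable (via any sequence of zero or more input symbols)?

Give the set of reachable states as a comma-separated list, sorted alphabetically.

Answer: S0, S2, S4, S5

Derivation:
BFS from S0:
  visit S0: S0--a-->S0 (seen), S0--b-->S4 (new)
  visit S4: S4--a-->S4 (seen), S4--b-->S2 (new)
  visit S2: S2--a-->S5 (new), S2--b-->S4 (seen)
  visit S5: S5--a-->S2 (seen), S5--b-->S2 (seen)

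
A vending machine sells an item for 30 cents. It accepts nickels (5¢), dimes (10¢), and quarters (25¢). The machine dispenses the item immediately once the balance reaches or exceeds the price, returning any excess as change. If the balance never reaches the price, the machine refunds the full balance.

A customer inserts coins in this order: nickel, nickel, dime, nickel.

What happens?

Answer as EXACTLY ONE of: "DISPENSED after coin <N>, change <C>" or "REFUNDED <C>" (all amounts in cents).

Answer: REFUNDED 25

Derivation:
Price: 30¢
Coin 1 (nickel, 5¢): balance = 5¢
Coin 2 (nickel, 5¢): balance = 10¢
Coin 3 (dime, 10¢): balance = 20¢
Coin 4 (nickel, 5¢): balance = 25¢
All coins inserted, balance 25¢ < price 30¢ → REFUND 25¢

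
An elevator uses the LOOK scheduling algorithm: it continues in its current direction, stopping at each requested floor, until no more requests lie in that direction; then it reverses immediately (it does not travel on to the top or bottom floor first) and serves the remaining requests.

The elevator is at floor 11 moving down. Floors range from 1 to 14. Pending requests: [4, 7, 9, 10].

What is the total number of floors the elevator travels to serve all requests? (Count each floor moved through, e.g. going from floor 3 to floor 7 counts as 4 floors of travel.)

Start at floor 11 moving down, LOOK stop order: [10, 9, 7, 4]
  11 → 10: |10-11| = 1, total = 1
  10 → 9: |9-10| = 1, total = 2
  9 → 7: |7-9| = 2, total = 4
  7 → 4: |4-7| = 3, total = 7

Answer: 7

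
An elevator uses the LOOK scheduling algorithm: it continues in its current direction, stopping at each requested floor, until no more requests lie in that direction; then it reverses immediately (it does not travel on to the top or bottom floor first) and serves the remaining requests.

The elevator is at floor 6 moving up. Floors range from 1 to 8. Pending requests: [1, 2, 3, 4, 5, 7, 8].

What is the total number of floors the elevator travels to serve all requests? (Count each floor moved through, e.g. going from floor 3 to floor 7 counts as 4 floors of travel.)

Answer: 9

Derivation:
Start at floor 6 moving up, LOOK stop order: [7, 8, 5, 4, 3, 2, 1]
  6 → 7: |7-6| = 1, total = 1
  7 → 8: |8-7| = 1, total = 2
  8 → 5: |5-8| = 3, total = 5
  5 → 4: |4-5| = 1, total = 6
  4 → 3: |3-4| = 1, total = 7
  3 → 2: |2-3| = 1, total = 8
  2 → 1: |1-2| = 1, total = 9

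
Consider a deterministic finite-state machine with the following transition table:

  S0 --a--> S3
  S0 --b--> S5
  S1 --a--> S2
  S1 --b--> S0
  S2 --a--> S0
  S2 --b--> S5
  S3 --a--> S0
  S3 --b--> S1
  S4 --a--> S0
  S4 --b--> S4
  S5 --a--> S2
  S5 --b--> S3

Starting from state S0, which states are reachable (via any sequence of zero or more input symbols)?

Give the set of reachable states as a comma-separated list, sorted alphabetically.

BFS from S0:
  visit S0: S0--a-->S3 (new), S0--b-->S5 (new)
  visit S3: S3--a-->S0 (seen), S3--b-->S1 (new)
  visit S5: S5--a-->S2 (new), S5--b-->S3 (seen)
  visit S1: S1--a-->S2 (seen), S1--b-->S0 (seen)
  visit S2: S2--a-->S0 (seen), S2--b-->S5 (seen)

Answer: S0, S1, S2, S3, S5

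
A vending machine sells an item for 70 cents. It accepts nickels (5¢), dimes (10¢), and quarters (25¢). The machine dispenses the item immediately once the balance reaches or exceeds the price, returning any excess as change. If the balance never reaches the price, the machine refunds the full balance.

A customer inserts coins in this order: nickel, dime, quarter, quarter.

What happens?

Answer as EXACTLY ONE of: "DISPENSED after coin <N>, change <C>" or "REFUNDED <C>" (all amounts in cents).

Answer: REFUNDED 65

Derivation:
Price: 70¢
Coin 1 (nickel, 5¢): balance = 5¢
Coin 2 (dime, 10¢): balance = 15¢
Coin 3 (quarter, 25¢): balance = 40¢
Coin 4 (quarter, 25¢): balance = 65¢
All coins inserted, balance 65¢ < price 70¢ → REFUND 65¢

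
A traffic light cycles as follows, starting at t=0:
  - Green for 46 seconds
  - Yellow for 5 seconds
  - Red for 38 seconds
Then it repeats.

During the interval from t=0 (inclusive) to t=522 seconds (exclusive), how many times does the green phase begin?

Cycle = 46+5+38 = 89s
green phase starts at t = k*89 + 0 for k=0,1,2,...
Need k*89+0 < 522 → k < 5.865
k ∈ {0, ..., 5} → 6 starts

Answer: 6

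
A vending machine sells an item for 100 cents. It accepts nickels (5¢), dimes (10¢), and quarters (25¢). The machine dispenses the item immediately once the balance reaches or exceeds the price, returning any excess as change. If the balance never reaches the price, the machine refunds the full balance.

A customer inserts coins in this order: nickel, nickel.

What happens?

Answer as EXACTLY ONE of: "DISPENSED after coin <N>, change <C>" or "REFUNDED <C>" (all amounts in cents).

Answer: REFUNDED 10

Derivation:
Price: 100¢
Coin 1 (nickel, 5¢): balance = 5¢
Coin 2 (nickel, 5¢): balance = 10¢
All coins inserted, balance 10¢ < price 100¢ → REFUND 10¢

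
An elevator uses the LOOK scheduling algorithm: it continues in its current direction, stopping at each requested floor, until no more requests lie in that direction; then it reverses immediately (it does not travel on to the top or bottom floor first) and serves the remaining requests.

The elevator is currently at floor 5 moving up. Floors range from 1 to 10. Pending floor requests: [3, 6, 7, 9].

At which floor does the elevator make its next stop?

Answer: 6

Derivation:
Current floor: 5, direction: up
Requests above: [6, 7, 9]
Requests below: [3]
Moving up and requests lie above → nearest above is min([6, 7, 9]) = 6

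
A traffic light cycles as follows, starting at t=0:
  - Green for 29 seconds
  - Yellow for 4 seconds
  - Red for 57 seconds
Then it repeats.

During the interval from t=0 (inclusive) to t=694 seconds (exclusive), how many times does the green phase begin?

Answer: 8

Derivation:
Cycle = 29+4+57 = 90s
green phase starts at t = k*90 + 0 for k=0,1,2,...
Need k*90+0 < 694 → k < 7.711
k ∈ {0, ..., 7} → 8 starts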